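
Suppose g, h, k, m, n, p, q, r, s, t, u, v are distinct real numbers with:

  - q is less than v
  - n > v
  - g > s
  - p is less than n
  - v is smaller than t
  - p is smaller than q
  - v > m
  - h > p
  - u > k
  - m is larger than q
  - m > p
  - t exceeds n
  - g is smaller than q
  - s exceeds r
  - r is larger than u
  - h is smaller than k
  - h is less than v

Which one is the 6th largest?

Piecing the relations together gives one ordering: p < h < k < u < r < s < g < q < m < v < n < t.
The 6th largest is g.

g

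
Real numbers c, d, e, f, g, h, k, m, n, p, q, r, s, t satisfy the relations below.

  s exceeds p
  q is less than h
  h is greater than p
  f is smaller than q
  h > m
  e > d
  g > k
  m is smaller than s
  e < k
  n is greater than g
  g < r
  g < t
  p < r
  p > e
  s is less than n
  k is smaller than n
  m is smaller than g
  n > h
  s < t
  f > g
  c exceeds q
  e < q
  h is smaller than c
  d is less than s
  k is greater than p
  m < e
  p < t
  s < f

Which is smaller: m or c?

m

Chaining the given relations: m < e < p < k < g < f < q < h < c.
So m < c; m is the smaller of the two.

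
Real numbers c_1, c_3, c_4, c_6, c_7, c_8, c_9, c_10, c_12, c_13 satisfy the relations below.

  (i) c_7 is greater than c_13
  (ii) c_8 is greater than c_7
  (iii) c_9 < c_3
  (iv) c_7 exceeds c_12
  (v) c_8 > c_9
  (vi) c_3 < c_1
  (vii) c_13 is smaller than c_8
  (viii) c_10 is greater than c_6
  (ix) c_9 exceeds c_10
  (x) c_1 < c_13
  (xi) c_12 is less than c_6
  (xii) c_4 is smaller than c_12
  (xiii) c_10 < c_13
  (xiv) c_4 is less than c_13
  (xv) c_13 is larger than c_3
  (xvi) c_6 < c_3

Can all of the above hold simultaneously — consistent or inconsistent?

Every relation is compatible with c_4 < c_12 < c_6 < c_10 < c_9 < c_3 < c_1 < c_13 < c_7 < c_8; the set is consistent.

consistent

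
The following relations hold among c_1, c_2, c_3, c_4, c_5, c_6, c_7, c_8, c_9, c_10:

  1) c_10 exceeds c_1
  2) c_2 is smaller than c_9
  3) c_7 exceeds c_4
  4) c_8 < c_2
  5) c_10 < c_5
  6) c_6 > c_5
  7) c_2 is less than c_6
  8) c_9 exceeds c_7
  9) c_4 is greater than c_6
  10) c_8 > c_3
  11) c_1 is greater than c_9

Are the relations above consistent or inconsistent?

inconsistent

We have c_7 < c_9 stated directly, yet also c_9 < c_1 < c_10 < c_5 < c_6 < c_4 < c_7 by chaining the others — so c_9 < c_7. Contradiction.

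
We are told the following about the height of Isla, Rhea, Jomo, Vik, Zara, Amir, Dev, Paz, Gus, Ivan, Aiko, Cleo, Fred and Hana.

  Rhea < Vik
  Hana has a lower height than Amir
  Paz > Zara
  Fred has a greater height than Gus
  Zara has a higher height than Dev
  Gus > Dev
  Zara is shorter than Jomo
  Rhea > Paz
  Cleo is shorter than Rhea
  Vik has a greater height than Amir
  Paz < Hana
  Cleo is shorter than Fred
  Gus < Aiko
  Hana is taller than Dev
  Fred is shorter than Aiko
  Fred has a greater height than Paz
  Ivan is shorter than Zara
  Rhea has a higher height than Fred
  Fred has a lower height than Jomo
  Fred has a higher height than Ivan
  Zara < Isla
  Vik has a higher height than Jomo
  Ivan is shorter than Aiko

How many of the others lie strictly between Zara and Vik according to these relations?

Chaining upward from Zara reaches: Paz, Fred, Hana, Amir, Rhea, Isla, Jomo, Aiko.
Chaining downward from Vik reaches: Ivan, Dev, Gus, Paz, Cleo, Fred, Hana, Amir, Rhea, Jomo.
Strictly between Zara and Vik are those in both lists: Paz, Fred, Hana, Amir, Rhea, Jomo — 6 elements.

6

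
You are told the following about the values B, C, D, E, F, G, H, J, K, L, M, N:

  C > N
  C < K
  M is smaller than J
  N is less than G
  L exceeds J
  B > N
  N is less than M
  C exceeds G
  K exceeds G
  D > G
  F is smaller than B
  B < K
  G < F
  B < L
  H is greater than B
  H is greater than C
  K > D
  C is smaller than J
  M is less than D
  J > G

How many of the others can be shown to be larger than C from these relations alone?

From C the given relations immediately reach K, J, H.
From those, L — 4 in total.
No other element is forced above C by the given relations, so the count is 4.

4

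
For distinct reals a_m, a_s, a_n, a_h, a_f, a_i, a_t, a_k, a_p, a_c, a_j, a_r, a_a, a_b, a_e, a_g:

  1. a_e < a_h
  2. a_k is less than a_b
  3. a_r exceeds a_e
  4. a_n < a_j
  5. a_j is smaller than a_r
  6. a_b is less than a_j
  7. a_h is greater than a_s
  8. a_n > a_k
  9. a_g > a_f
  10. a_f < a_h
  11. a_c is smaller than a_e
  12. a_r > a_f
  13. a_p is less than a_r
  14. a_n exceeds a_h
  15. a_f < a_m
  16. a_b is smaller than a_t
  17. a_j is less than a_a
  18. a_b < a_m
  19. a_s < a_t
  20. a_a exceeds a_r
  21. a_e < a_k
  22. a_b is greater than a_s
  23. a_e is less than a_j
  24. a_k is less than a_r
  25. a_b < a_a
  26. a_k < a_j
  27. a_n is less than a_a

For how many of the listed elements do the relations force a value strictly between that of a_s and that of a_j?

3

Chaining upward from a_s reaches: a_h, a_n, a_b, a_r, a_m, a_t, a_a.
Chaining downward from a_j reaches: a_f, a_c, a_e, a_h, a_k, a_n, a_b.
Strictly between a_s and a_j are those in both lists: a_h, a_n, a_b — 3 elements.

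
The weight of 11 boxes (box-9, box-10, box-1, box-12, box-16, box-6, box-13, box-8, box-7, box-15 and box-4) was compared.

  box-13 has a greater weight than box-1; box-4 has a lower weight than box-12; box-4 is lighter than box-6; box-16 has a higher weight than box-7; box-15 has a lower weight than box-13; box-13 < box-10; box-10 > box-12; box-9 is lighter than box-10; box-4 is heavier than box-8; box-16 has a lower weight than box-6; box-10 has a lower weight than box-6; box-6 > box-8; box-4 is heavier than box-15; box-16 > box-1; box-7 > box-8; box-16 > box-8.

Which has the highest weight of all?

box-6

Chaining downward from box-6: directly below it, box-8, box-4, box-16, box-10; then box-1, box-9, box-15, box-13, box-7, box-12.
That covers every other element, and nothing is given above box-6, so box-6 is the highest weight.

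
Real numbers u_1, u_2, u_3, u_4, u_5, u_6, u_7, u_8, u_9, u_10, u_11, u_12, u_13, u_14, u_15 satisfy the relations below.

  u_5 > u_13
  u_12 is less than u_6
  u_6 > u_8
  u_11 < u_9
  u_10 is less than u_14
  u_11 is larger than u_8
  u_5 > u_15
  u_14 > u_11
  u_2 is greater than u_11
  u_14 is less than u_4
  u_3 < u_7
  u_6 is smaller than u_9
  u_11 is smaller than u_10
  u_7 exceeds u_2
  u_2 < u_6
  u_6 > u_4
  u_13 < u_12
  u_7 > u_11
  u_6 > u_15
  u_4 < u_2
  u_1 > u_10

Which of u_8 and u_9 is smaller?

u_8

The relevant relations are u_8 < u_11; u_11 < u_10; u_10 < u_14; u_14 < u_4; u_4 < u_2; u_2 < u_6; u_6 < u_9.
Together: u_8 < u_11 < u_10 < u_14 < u_4 < u_2 < u_6 < u_9.
So u_8 < u_9; u_8 is the smaller of the two.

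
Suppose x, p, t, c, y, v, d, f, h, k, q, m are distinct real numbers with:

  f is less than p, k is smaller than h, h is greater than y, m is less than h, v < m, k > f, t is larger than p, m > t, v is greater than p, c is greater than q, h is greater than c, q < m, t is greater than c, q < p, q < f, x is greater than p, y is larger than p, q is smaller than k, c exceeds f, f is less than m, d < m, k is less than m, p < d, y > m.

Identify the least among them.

f is not least since q < f; p is not least since q < p; c is not least since f < c; k is not least since q < k; v is not least since p < v; t is not least since c < t; d is not least since p < d; m is not least since q < m; y is not least since m < y; x is not least since p < x; h is not least since y < h.
Only q has nothing below it, so q is the least.

q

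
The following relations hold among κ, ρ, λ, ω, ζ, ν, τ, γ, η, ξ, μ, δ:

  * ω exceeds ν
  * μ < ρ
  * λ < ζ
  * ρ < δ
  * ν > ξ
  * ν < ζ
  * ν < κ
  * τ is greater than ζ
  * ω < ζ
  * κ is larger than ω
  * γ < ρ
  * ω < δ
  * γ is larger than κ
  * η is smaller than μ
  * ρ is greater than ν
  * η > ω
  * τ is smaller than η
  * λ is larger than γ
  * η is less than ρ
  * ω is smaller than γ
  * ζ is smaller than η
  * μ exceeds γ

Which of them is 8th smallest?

Piecing the relations together gives one ordering: ξ < ν < ω < κ < γ < λ < ζ < τ < η < μ < ρ < δ.
The 8th smallest is τ.

τ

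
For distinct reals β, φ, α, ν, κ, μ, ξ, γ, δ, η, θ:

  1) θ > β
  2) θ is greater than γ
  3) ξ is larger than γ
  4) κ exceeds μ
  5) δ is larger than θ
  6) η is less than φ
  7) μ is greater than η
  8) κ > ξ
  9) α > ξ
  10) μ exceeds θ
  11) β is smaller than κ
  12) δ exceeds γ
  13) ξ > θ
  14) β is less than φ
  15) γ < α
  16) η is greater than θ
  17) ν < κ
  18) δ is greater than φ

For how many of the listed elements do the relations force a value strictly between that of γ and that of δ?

3

Chaining upward from γ reaches: θ, η, ξ, φ, μ, α, κ.
Chaining downward from δ reaches: β, θ, η, φ.
Strictly between γ and δ are those in both lists: θ, η, φ — 3 elements.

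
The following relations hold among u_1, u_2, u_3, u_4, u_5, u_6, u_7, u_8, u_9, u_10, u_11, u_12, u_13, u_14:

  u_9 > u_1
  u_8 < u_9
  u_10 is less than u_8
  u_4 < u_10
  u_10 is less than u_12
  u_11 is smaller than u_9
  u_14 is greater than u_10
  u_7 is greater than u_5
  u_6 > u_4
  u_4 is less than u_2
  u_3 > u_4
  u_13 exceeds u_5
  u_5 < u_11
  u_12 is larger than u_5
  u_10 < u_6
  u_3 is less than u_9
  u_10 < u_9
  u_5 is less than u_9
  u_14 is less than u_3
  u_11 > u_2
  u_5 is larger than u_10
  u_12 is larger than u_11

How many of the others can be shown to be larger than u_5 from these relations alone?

The elements the relations force above u_5 are u_7, u_13, u_11, u_12, u_9 — no chain reaches any other.
That is 5.

5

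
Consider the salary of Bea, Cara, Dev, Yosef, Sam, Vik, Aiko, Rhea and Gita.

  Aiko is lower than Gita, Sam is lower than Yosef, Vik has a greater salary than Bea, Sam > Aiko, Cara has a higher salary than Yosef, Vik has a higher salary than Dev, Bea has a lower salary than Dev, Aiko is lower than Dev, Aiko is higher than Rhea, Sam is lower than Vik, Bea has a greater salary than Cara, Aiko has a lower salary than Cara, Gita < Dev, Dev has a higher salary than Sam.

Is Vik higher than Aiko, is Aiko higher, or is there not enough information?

Aiko < Sam and Sam < Yosef give Aiko < Yosef.
With Yosef < Cara: Aiko < Sam < Yosef < Cara.
Then Cara < Bea extends the chain to Bea.
With Bea < Dev: Aiko < Sam < Yosef < Cara < Bea < Dev.
With Dev < Vik: Aiko < Sam < Yosef < Cara < Bea < Dev < Vik.
So Vik is higher.

Vik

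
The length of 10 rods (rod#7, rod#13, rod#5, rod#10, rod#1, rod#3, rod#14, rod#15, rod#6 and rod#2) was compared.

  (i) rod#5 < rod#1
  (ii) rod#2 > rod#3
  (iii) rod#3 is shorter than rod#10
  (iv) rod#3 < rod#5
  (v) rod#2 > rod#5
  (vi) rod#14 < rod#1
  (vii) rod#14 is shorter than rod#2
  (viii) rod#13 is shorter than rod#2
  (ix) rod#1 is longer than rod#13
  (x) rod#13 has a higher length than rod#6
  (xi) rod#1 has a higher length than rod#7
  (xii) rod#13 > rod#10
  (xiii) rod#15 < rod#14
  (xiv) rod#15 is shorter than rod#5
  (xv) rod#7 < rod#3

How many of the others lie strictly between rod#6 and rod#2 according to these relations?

1

Chaining upward from rod#6 reaches: rod#13, rod#1.
Chaining downward from rod#2 reaches: rod#7, rod#15, rod#14, rod#3, rod#10, rod#5, rod#13.
Strictly between rod#6 and rod#2 are those in both lists: rod#13 — 1 element.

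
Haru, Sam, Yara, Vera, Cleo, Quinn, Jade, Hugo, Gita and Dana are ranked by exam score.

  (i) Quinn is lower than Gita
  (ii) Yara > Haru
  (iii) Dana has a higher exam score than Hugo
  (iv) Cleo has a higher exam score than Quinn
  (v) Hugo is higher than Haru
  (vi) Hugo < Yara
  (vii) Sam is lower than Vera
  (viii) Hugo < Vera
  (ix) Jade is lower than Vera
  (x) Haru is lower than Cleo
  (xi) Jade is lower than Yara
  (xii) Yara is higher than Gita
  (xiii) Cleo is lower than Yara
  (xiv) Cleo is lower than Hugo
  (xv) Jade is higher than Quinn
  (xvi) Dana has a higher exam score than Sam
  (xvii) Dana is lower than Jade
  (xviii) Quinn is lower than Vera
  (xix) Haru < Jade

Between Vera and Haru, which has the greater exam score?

Link the given pairs in sequence: Haru < Cleo; Cleo < Hugo; Hugo < Dana; Dana < Jade; Jade < Vera.
Together: Haru < Cleo < Hugo < Dana < Jade < Vera.
So Haru < Vera; Vera is the higher of the two.

Vera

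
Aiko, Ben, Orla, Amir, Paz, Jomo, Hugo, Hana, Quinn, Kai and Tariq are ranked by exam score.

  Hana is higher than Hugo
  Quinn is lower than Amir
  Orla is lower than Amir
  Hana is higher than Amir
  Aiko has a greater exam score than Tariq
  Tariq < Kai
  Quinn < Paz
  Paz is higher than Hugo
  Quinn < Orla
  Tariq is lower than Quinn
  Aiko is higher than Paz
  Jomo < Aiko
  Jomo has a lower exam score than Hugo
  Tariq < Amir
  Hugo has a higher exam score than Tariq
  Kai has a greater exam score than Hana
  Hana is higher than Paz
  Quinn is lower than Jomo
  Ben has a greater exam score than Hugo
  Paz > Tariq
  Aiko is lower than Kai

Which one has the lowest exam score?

Tariq

Quinn is not least since Tariq < Quinn; Orla is not least since Quinn < Orla; Jomo is not least since Quinn < Jomo; Hugo is not least since Jomo < Hugo; Amir is not least since Tariq < Amir; Paz is not least since Hugo < Paz; Hana is not least since Amir < Hana; Aiko is not least since Tariq < Aiko; Kai is not least since Aiko < Kai; Ben is not least since Hugo < Ben.
Only Tariq has nothing below it, so Tariq is the lowest exam score.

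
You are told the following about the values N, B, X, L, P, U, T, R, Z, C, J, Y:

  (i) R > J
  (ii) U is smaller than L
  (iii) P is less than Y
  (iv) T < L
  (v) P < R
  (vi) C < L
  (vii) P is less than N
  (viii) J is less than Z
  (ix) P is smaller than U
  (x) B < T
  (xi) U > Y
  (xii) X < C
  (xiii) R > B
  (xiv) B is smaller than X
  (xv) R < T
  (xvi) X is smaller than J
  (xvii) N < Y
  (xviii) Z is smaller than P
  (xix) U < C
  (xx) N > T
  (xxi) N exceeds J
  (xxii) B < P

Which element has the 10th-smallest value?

The consecutive relations fix a unique order: B < X < J < Z < P < R < T < N < Y < U < C < L.
Counting 10 from the smallest end gives U.

U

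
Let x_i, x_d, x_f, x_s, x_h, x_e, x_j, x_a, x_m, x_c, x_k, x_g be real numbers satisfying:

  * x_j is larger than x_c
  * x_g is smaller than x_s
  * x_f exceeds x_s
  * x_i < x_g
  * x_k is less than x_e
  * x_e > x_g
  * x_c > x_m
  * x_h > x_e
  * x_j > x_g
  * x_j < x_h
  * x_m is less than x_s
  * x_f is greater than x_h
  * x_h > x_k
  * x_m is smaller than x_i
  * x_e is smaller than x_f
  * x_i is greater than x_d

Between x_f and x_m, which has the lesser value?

x_m

Following the relations from x_m: x_m < x_i < x_g < x_j < x_h < x_f.
So x_m < x_f; x_m is the smaller of the two.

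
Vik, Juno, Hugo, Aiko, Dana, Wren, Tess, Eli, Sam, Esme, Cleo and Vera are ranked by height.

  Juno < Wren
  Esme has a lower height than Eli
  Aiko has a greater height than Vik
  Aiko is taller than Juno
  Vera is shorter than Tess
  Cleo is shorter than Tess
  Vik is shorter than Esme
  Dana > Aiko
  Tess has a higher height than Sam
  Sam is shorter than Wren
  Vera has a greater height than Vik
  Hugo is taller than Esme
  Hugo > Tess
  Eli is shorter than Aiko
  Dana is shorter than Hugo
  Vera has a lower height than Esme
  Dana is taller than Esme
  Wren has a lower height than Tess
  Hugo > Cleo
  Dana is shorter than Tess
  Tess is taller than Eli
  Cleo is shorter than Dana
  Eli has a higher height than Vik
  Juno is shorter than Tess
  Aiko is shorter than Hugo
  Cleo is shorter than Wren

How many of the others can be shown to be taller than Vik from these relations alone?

7

From Vik the given relations immediately reach Vera, Esme, Eli, Aiko.
From those, Dana, Tess, Hugo — 7 in total.
Nothing else is reachable above Vik; 7 in all.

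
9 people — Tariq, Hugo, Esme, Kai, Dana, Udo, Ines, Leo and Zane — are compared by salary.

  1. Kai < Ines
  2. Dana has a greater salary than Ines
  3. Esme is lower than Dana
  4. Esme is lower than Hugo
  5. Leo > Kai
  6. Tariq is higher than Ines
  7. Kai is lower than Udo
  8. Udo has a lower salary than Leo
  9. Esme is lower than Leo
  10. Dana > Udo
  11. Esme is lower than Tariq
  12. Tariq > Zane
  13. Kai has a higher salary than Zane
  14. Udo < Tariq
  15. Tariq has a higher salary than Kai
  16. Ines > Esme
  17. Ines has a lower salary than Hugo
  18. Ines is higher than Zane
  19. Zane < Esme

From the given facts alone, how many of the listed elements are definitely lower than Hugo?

From Hugo the given relations immediately reach Esme, Ines.
From those, Zane, Kai — 4 in total.
Nothing else is reachable below Hugo; 4 in all.

4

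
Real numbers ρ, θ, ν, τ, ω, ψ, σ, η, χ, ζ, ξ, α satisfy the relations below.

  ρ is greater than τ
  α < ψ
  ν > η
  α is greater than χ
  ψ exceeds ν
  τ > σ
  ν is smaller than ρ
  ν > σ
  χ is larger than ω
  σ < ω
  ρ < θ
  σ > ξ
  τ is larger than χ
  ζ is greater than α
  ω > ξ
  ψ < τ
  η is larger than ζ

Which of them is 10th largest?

ω

Piecing the relations together gives one ordering: ξ < σ < ω < χ < α < ζ < η < ν < ψ < τ < ρ < θ.
The 10th largest is ω.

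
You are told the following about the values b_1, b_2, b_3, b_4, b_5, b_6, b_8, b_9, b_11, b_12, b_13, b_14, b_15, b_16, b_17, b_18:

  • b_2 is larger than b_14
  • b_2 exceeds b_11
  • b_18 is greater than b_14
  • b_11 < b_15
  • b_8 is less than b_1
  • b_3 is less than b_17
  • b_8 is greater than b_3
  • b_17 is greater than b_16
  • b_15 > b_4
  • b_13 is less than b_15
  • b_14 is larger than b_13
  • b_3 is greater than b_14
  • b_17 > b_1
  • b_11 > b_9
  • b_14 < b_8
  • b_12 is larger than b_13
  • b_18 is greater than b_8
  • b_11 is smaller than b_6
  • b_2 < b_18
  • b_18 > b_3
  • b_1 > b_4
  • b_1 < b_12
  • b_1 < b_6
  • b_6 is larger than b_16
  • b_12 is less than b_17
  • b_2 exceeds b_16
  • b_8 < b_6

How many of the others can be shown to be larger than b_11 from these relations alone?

From b_11 the given relations immediately reach b_2, b_15, b_6.
From those, b_18 — 4 in total.
Nothing else is reachable above b_11; 4 in all.

4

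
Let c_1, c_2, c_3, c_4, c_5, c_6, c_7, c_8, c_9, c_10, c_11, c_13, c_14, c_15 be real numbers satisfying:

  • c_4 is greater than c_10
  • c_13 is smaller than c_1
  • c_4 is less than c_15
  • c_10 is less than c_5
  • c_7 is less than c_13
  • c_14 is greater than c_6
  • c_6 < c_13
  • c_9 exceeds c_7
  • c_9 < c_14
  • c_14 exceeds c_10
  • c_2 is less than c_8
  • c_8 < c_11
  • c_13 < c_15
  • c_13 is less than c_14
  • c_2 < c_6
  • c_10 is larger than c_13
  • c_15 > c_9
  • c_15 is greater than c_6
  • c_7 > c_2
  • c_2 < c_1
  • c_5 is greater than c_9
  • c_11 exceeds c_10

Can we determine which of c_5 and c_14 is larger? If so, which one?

undetermined

Following every chain through c_5: below c_5 we get c_2, c_7, c_9, c_6, c_13, c_10.
c_14 is not reached, and no chain runs the other way from c_14 to c_5.
So the given relations leave the order of c_5 and c_14 undetermined.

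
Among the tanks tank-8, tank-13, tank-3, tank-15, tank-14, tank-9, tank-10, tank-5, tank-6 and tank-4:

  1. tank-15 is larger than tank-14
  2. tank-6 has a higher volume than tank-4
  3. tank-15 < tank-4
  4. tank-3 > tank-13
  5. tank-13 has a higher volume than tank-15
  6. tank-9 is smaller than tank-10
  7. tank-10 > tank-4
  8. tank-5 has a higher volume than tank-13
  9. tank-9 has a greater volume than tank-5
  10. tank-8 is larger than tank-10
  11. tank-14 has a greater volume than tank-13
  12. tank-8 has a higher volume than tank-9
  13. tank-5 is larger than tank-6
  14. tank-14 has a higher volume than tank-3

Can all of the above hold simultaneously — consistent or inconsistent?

inconsistent

Chaining the given relations yields tank-13 < tank-3 < tank-14 < tank-15, so tank-13 < tank-15. But one relation states tank-15 < tank-13. These cannot both hold.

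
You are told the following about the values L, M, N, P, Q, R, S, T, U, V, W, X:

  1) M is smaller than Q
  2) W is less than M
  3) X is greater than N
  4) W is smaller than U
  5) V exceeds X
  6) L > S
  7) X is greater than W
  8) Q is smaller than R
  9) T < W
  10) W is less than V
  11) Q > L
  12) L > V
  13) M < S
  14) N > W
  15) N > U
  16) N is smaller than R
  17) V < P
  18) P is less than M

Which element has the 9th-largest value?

The consecutive relations fix a unique order: T < W < U < N < X < V < P < M < S < L < Q < R.
The 9th largest is N.

N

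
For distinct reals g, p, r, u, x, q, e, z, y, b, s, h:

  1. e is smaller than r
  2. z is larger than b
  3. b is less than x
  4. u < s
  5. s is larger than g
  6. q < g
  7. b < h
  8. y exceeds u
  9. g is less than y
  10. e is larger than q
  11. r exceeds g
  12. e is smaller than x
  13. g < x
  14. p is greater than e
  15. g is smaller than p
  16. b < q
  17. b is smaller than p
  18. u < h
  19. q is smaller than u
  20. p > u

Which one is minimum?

b

q is not least since b < q; u is not least since q < u; z is not least since b < z; e is not least since q < e; g is not least since q < g; x is not least since e < x; s is not least since g < s; p is not least since b < p; r is not least since e < r; h is not least since b < h; y is not least since u < y.
Only b has nothing below it, so b is the minimum.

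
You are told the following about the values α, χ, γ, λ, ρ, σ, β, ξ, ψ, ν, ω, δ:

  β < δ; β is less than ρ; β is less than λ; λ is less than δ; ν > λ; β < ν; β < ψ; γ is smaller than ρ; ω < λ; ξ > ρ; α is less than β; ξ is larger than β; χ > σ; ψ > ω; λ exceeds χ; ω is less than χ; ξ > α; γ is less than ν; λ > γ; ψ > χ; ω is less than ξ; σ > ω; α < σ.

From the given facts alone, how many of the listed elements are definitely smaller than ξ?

5

From ξ the given relations immediately reach α, ω, β, ρ.
From those, γ — 5 in total.
Nothing else is reachable below ξ; 5 in all.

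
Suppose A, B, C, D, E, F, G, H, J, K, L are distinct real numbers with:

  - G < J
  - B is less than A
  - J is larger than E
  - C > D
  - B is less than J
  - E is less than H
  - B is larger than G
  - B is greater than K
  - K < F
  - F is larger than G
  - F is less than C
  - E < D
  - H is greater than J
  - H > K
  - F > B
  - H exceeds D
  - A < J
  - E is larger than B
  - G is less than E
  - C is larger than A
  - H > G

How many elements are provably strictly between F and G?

Chaining upward from G reaches: B, E, D, A, J, C, H.
Chaining downward from F reaches: K, B.
Strictly between G and F are those in both lists: B — 1 element.

1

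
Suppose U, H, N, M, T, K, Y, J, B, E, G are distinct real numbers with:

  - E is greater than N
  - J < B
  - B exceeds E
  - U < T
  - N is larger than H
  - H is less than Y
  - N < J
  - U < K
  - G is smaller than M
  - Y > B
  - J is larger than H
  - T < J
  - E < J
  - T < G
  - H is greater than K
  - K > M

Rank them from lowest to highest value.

U < T < G < M < K < H < N < E < J < B < Y

Each adjacent pair is fixed by a given relation: U < T; T < G; G < M; M < K; K < H; H < N; N < E; E < J; J < B; B < Y. Chaining them end to end gives the full order.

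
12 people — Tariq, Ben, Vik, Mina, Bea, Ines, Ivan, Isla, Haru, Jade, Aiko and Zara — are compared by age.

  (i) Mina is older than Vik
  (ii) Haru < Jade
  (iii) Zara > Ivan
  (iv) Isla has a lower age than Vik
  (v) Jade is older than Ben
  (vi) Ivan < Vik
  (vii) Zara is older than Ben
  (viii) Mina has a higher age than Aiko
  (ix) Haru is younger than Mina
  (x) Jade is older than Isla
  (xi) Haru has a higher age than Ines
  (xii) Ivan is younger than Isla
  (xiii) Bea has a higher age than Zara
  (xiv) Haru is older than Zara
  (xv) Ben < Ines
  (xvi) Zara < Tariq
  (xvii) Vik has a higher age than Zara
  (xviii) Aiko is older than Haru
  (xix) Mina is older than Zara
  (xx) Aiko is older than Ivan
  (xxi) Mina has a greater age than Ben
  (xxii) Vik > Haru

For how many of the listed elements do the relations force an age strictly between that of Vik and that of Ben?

3

Chaining upward from Ben reaches: Zara, Ines, Bea, Haru, Tariq, Jade, Aiko, Mina.
Chaining downward from Vik reaches: Ivan, Zara, Ines, Isla, Haru.
Strictly between Ben and Vik are those in both lists: Zara, Ines, Haru — 3 elements.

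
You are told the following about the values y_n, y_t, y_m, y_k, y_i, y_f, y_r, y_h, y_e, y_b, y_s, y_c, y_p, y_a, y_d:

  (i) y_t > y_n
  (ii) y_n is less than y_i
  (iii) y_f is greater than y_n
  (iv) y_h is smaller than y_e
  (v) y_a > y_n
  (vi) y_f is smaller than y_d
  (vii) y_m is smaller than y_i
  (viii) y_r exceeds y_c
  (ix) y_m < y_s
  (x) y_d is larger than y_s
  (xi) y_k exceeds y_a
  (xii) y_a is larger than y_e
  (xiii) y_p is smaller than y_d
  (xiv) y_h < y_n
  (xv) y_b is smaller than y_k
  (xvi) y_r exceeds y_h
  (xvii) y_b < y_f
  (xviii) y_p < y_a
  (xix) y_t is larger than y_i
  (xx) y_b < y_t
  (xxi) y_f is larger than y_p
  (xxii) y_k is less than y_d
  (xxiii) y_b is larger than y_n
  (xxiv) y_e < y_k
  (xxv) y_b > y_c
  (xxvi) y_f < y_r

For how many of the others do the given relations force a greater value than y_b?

Directly above y_b: y_t, y_f, y_k.
One step further: y_d, y_r (5 so far).
No other element is forced above y_b by the given relations, so the count is 5.

5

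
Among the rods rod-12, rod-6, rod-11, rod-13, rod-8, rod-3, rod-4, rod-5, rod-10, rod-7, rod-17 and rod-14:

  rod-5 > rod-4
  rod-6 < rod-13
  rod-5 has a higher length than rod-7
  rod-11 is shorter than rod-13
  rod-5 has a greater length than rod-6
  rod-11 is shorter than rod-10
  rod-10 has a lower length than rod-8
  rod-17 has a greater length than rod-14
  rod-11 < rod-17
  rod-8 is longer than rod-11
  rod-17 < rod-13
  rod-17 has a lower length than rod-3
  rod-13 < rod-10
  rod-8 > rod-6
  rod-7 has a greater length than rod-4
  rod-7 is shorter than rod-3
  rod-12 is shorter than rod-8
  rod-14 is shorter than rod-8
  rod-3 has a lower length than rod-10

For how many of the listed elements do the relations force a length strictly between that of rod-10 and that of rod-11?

3

Chaining upward from rod-11 reaches: rod-17, rod-13, rod-3, rod-8.
Chaining downward from rod-10 reaches: rod-6, rod-14, rod-17, rod-13, rod-4, rod-7, rod-3.
Strictly between rod-11 and rod-10 are those in both lists: rod-17, rod-13, rod-3 — 3 elements.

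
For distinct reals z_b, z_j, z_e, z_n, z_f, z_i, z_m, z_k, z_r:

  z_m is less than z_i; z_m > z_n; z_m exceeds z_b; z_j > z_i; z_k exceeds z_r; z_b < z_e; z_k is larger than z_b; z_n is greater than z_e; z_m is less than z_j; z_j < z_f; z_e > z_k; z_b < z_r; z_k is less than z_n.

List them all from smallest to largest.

Nothing is placed below z_b, so it is least; from there z_b < z_r; z_r < z_k; z_k < z_e; z_e < z_n; z_n < z_m; z_m < z_i; z_i < z_j; z_j < z_f, each given directly.

z_b < z_r < z_k < z_e < z_n < z_m < z_i < z_j < z_f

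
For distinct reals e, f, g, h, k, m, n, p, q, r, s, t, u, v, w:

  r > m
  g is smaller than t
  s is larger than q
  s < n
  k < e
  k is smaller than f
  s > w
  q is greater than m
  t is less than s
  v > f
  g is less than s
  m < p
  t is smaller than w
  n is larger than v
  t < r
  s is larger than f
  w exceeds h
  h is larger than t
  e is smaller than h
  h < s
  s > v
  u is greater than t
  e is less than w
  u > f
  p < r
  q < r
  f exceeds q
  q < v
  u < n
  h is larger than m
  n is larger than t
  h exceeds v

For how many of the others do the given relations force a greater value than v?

4

From v the given relations immediately reach h, s, n.
From those, w — 4 in total.
Nothing else is reachable above v; 4 in all.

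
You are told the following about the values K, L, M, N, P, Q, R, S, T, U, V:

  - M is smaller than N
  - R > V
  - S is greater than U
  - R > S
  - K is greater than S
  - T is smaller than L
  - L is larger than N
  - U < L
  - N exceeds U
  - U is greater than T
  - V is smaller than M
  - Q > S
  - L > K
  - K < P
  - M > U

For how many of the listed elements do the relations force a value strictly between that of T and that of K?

Chaining upward from T reaches: U, S, R, Q, M, N, L, P.
Chaining downward from K reaches: U, S.
Strictly between T and K are those in both lists: U, S — 2 elements.

2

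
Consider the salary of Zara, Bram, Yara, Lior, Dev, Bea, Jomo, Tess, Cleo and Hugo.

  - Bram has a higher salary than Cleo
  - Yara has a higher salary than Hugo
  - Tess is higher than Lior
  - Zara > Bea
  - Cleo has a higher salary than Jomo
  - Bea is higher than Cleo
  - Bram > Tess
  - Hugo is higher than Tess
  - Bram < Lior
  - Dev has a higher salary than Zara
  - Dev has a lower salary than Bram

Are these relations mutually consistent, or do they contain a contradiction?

inconsistent

Chaining the given relations yields Bram < Lior < Tess, so Bram < Tess. But one relation states Tess < Bram. These cannot both hold.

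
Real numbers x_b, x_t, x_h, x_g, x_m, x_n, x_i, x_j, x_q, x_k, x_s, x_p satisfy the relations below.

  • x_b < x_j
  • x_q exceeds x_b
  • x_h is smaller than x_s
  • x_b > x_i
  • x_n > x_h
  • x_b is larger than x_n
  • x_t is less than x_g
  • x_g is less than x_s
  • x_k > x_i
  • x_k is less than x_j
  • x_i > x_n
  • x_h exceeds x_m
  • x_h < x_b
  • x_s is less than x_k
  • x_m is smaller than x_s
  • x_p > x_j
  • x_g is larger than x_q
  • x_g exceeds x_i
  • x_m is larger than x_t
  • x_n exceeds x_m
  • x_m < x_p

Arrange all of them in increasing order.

x_t < x_m < x_h < x_n < x_i < x_b < x_q < x_g < x_s < x_k < x_j < x_p

The consecutive links are each given: x_t < x_m; x_m < x_h; x_h < x_n; x_n < x_i; x_i < x_b; x_b < x_q; x_q < x_g; x_g < x_s; x_s < x_k; x_k < x_j; x_j < x_p.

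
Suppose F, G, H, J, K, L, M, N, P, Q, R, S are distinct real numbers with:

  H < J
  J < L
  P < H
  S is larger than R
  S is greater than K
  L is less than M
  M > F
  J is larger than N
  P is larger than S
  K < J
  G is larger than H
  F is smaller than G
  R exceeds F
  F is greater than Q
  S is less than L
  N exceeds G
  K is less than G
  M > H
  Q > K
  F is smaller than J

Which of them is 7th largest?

P

The consecutive relations fix a unique order: K < Q < F < R < S < P < H < G < N < J < L < M.
Counting 7 from the largest end gives P.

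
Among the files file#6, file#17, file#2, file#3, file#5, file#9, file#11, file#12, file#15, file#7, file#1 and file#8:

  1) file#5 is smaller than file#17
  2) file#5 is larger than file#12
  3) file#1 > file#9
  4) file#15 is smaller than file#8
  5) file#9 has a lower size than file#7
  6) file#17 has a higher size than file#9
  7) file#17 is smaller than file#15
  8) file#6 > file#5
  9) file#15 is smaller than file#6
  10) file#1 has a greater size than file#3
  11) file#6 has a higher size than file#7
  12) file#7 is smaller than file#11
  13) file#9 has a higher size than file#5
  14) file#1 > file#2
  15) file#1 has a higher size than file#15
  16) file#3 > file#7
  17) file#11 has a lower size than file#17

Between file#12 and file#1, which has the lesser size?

Link the given pairs in sequence: file#12 < file#5; file#5 < file#9; file#9 < file#7; file#7 < file#11; file#11 < file#17; file#17 < file#15; file#15 < file#1.
Together: file#12 < file#5 < file#9 < file#7 < file#11 < file#17 < file#15 < file#1.
So file#12 < file#1; file#12 is the smaller of the two.

file#12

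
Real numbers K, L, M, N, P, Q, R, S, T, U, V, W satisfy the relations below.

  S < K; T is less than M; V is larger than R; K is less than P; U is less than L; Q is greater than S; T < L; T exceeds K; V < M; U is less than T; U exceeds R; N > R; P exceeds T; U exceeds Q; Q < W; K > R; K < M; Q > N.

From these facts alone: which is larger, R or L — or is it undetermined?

R < N < Q < U < T < L, by transitivity through N, Q, U, T.
So L is larger.

L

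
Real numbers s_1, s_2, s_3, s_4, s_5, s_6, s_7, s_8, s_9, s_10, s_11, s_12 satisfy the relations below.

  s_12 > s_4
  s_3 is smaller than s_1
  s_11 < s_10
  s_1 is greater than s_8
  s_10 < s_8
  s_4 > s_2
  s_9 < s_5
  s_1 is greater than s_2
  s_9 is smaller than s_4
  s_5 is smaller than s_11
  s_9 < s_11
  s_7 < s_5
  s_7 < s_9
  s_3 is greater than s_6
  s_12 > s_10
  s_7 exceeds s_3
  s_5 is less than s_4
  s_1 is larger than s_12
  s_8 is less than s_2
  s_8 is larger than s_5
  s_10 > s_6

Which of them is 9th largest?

The consecutive relations fix a unique order: s_6 < s_3 < s_7 < s_9 < s_5 < s_11 < s_10 < s_8 < s_2 < s_4 < s_12 < s_1.
The 9th largest is s_9.

s_9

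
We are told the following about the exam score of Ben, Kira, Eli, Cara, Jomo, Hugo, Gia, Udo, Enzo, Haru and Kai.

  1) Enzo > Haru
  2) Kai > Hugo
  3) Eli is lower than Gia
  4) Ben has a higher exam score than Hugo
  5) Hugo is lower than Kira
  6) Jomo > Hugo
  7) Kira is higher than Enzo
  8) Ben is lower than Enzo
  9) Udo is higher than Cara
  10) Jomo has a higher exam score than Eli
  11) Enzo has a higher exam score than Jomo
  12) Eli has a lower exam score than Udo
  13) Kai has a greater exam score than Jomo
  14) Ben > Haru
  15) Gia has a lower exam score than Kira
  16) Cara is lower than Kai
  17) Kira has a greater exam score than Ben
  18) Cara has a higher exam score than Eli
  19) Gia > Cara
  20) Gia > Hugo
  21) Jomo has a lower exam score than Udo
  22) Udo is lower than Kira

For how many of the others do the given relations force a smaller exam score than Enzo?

From Enzo the given relations immediately reach Jomo, Haru, Ben.
From those, Hugo, Eli — 5 in total.
No other element is forced below Enzo by the given relations, so the count is 5.

5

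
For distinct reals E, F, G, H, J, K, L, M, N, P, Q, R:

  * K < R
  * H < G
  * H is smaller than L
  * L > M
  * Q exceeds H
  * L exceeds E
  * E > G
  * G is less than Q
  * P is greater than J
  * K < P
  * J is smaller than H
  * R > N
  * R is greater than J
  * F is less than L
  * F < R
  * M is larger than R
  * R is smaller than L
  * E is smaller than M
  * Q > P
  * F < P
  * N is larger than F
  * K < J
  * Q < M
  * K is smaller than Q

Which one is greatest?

K is not greatest since K < R; J is not greatest since J < H; F is not greatest since F < R; P is not greatest since P < Q; N is not greatest since N < R; R is not greatest since R < M; H is not greatest since H < L; G is not greatest since G < Q; E is not greatest since E < L; Q is not greatest since Q < M; M is not greatest since M < L.
Only L has nothing above it, so L is the greatest.

L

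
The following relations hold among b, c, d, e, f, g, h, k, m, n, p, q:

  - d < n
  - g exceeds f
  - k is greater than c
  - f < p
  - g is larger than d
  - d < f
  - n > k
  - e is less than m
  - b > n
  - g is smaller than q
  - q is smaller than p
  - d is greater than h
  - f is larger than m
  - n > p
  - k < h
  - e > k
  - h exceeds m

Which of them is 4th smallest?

m

Piecing the relations together gives one ordering: c < k < e < m < h < d < f < g < q < p < n < b.
The 4th smallest is m.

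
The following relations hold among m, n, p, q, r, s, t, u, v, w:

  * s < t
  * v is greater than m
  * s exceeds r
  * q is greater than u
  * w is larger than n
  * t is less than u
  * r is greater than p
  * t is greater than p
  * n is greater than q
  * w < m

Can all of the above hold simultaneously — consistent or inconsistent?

consistent

Every relation is compatible with p < r < s < t < u < q < n < w < m < v; the set is consistent.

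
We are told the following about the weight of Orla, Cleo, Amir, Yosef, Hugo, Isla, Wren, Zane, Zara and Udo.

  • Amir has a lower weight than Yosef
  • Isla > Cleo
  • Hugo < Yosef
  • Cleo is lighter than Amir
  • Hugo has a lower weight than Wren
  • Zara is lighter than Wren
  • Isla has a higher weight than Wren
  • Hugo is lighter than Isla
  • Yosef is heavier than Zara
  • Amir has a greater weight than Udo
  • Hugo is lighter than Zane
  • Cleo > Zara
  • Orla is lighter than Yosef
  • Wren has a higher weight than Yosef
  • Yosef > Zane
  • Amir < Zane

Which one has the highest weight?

Isla

Udo is not greatest since Udo < Amir; Zara is not greatest since Zara < Cleo; Cleo is not greatest since Cleo < Amir; Hugo is not greatest since Hugo < Wren; Amir is not greatest since Amir < Yosef; Zane is not greatest since Zane < Yosef; Orla is not greatest since Orla < Yosef; Yosef is not greatest since Yosef < Wren; Wren is not greatest since Wren < Isla.
Only Isla has nothing above it, so Isla is the highest weight.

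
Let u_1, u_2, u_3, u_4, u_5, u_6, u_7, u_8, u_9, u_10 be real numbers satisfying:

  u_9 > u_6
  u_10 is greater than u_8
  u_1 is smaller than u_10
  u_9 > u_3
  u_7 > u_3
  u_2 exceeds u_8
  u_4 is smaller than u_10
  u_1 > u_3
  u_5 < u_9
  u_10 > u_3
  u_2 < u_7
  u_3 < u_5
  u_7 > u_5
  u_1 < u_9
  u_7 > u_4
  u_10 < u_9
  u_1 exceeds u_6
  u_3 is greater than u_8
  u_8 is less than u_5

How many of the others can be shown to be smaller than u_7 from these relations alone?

From u_7 the given relations immediately reach u_3, u_5, u_4, u_2.
From those, u_8 — 5 in total.
Nothing else is reachable below u_7; 5 in all.

5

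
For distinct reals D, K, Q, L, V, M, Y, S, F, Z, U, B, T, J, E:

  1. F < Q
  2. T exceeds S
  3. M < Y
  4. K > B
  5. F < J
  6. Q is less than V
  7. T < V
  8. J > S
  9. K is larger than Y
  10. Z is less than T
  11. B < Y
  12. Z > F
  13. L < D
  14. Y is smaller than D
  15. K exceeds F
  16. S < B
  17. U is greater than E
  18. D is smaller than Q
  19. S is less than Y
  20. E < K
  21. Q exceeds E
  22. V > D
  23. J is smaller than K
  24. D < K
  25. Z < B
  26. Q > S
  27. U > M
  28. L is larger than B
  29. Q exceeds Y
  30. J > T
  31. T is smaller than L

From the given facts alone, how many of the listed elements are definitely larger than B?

6

From B the given relations immediately reach Y, L, K.
From those, D, Q — 5 in total.
From those, V — 6 in total.
Nothing else is reachable above B; 6 in all.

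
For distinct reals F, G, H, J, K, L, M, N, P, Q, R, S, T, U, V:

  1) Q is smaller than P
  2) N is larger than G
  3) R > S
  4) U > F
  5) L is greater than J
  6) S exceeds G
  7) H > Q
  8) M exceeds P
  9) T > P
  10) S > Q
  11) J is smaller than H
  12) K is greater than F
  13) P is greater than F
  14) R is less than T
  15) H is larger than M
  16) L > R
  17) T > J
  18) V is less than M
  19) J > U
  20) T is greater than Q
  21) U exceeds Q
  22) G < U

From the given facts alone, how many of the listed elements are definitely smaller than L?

7

The elements the relations force below L are G, F, Q, U, S, J, R — no chain reaches any other.
That is 7.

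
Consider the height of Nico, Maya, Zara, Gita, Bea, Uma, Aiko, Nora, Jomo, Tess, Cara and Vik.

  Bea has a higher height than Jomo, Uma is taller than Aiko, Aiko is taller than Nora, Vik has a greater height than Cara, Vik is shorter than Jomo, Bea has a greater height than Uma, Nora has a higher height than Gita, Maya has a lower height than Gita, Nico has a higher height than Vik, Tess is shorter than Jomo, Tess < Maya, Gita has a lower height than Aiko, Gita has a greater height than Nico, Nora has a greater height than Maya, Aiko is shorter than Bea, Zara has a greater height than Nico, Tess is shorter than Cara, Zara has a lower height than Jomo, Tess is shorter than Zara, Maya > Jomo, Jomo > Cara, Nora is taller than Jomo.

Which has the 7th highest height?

The consecutive relations fix a unique order: Tess < Cara < Vik < Nico < Zara < Jomo < Maya < Gita < Nora < Aiko < Uma < Bea.
Counting 7 from the largest end gives Jomo.

Jomo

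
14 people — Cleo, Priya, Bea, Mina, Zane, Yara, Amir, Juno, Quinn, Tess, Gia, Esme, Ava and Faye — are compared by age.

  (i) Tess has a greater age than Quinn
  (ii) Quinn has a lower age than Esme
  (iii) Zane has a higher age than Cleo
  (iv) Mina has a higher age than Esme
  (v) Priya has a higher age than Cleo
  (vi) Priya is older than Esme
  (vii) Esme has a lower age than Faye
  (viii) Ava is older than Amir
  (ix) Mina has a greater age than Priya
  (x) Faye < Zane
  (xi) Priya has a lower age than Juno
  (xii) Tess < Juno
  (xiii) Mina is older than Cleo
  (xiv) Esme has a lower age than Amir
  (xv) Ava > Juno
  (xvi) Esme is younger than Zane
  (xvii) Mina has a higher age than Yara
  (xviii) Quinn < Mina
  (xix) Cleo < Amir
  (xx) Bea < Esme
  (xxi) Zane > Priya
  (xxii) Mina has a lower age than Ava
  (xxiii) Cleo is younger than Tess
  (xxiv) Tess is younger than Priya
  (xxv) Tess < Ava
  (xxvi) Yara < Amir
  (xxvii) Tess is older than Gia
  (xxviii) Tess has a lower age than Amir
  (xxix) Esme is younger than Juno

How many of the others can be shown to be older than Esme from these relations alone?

7

Directly above Esme: Faye, Priya, Juno, Mina, Zane, Amir.
One step further: Ava (7 so far).
Nothing else is reachable above Esme; 7 in all.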